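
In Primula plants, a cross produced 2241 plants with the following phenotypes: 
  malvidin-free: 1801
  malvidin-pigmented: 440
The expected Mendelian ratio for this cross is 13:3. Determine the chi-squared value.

Under the 13:3 hypothesis (Σ ratio = 16, N = 2241):
  malvidin-free: 2241 × 13/16 = 1820.8125
  malvidin-pigmented: 2241 × 3/16 = 420.1875
χ² = Σ (O − E)² / E
  malvidin-free: (1801 − 1820.8125)² / 1820.8125 = 0.2156
  malvidin-pigmented: (440 − 420.1875)² / 420.1875 = 0.9342
χ² = 0.2156 + 0.9342 = 1.1498 ≈ 1.150

1.150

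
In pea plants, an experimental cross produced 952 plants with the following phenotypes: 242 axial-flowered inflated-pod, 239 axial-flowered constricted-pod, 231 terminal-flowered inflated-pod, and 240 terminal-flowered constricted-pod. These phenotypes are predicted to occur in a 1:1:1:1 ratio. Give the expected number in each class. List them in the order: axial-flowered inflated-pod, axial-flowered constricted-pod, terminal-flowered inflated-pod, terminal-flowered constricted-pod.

238, 238, 238, 238

Total ratio parts = 4. Expected numbers out of 952:
  axial-flowered inflated-pod: 952 × 1/4 = 238
  axial-flowered constricted-pod: 952 × 1/4 = 238
  terminal-flowered inflated-pod: 952 × 1/4 = 238
  terminal-flowered constricted-pod: 952 × 1/4 = 238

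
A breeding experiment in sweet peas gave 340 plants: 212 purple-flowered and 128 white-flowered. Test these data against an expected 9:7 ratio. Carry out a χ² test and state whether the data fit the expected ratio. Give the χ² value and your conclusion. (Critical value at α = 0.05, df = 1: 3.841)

Expected counts for N = 340 under a 9:7 ratio (total parts = 16):
  purple-flowered: 340 × 9/16 = 191.25
  white-flowered: 340 × 7/16 = 148.75
χ² = Σ (O − E)² / E
  purple-flowered: (212 − 191.25)² / 191.25 = 2.2513
  white-flowered: (128 − 148.75)² / 148.75 = 2.8945
χ² = 2.2513 + 2.8945 = 5.1458 ≈ 5.146
Degrees of freedom = 2 − 1 = 1; critical value at α = 0.05 is 3.841.
Since 5.146 > 3.841, we reject the null hypothesis — the data do not fit the 9:7 ratio.

5.146; not consistent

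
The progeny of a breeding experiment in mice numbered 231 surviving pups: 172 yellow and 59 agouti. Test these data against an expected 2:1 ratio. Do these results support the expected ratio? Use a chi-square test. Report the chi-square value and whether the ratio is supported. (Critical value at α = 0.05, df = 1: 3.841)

Expected counts for N = 231 under a 2:1 ratio (total parts = 3):
  yellow: 231 × 2/3 = 154
  agouti: 231 × 1/3 = 77
χ² = Σ (O − E)² / E
  yellow: (172 − 154)² / 154 = 2.1039
  agouti: (59 − 77)² / 77 = 4.2078
χ² = 2.1039 + 4.2078 = 6.3117 ≈ 6.312
Degrees of freedom = 2 − 1 = 1; critical value at α = 0.05 is 3.841.
Since 6.312 > 3.841, we reject the null hypothesis — the data do not fit the 2:1 ratio.

6.312; not consistent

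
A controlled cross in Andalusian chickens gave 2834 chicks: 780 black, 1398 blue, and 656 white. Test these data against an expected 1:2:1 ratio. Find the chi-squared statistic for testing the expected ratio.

11.361

Under the 1:2:1 hypothesis (Σ ratio = 4, N = 2834):
  black: 2834 × 1/4 = 708.5
  blue: 2834 × 2/4 = 1417
  white: 2834 × 1/4 = 708.5
χ² = Σ (O − E)² / E
  black: (780 − 708.5)² / 708.5 = 7.2156
  blue: (1398 − 1417)² / 1417 = 0.2548
  white: (656 − 708.5)² / 708.5 = 3.8903
χ² = 7.2156 + 0.2548 + 3.8903 = 11.3607 ≈ 11.361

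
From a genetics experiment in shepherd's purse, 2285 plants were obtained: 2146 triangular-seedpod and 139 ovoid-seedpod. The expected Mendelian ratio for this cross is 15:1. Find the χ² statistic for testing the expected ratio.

0.109

Under the 15:1 hypothesis (Σ ratio = 16, N = 2285):
  triangular-seedpod: 2285 × 15/16 = 2142.1875
  ovoid-seedpod: 2285 × 1/16 = 142.8125
χ² = Σ (O − E)² / E
  triangular-seedpod: (2146 − 2142.1875)² / 2142.1875 = 0.0068
  ovoid-seedpod: (139 − 142.8125)² / 142.8125 = 0.1018
χ² = 0.0068 + 0.1018 = 0.1086 ≈ 0.109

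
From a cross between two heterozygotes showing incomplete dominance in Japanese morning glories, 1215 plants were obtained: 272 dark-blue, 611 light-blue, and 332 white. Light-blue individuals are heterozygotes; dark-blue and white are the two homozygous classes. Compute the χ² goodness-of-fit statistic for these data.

With incomplete dominance, a heterozygote × heterozygote cross gives a 1:2:1 phenotypic ratio.
The 1:2:1 ratio has 4 parts, so with N = 1215 the expected counts are:
  dark-blue: 1215 × 1/4 = 303.75
  light-blue: 1215 × 2/4 = 607.5
  white: 1215 × 1/4 = 303.75
χ² = Σ (O − E)² / E
  dark-blue: (272 − 303.75)² / 303.75 = 3.3187
  light-blue: (611 − 607.5)² / 607.5 = 0.0202
  white: (332 − 303.75)² / 303.75 = 2.6274
χ² = 3.3187 + 0.0202 + 2.6274 = 5.9663 ≈ 5.966

5.966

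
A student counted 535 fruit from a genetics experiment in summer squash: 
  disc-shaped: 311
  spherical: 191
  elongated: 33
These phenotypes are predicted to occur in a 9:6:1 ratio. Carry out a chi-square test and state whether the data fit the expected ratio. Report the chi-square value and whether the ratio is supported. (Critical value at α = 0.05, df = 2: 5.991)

Total ratio parts = 16. Expected numbers out of 535:
  disc-shaped: 535 × 9/16 = 300.9375
  spherical: 535 × 6/16 = 200.625
  elongated: 535 × 1/16 = 33.4375
χ² = Σ (O − E)² / E
  disc-shaped: (311 − 300.9375)² / 300.9375 = 0.3365
  spherical: (191 − 200.625)² / 200.625 = 0.4618
  elongated: (33 − 33.4375)² / 33.4375 = 0.0057
χ² = 0.3365 + 0.4618 + 0.0057 = 0.804
Degrees of freedom = 3 − 1 = 2; critical value at α = 0.05 is 5.991.
Since 0.804 < 5.991, we fail to reject the null hypothesis — the data are consistent with the 9:6:1 ratio.

0.804; consistent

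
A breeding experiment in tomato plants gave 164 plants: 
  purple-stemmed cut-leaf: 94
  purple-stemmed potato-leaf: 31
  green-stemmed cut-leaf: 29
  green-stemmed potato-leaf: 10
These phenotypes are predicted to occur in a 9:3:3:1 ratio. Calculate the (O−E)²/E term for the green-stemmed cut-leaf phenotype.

The 9:3:3:1 ratio has 16 parts, so with N = 164 the expected counts are:
  purple-stemmed cut-leaf: 164 × 9/16 = 92.25
  purple-stemmed potato-leaf: 164 × 3/16 = 30.75
  green-stemmed cut-leaf: 164 × 3/16 = 30.75
  green-stemmed potato-leaf: 164 × 1/16 = 10.25
Contribution of green-stemmed cut-leaf: (29 − 30.75)² / 30.75 = 0.0996

0.100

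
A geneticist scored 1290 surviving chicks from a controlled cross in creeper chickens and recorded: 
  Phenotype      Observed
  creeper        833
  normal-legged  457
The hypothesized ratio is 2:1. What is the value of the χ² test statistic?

2.543

Under the 2:1 hypothesis (Σ ratio = 3, N = 1290):
  creeper: 1290 × 2/3 = 860
  normal-legged: 1290 × 1/3 = 430
χ² = Σ (O − E)² / E
  creeper: (833 − 860)² / 860 = 0.8477
  normal-legged: (457 − 430)² / 430 = 1.6953
χ² = 0.8477 + 1.6953 = 2.543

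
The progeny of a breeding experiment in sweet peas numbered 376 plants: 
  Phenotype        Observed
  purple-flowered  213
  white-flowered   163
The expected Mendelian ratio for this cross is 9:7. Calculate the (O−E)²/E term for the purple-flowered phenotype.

The 9:7 ratio has 16 parts, so with N = 376 the expected counts are:
  purple-flowered: 376 × 9/16 = 211.5
  white-flowered: 376 × 7/16 = 164.5
Contribution of purple-flowered: (213 − 211.5)² / 211.5 = 0.0106

0.011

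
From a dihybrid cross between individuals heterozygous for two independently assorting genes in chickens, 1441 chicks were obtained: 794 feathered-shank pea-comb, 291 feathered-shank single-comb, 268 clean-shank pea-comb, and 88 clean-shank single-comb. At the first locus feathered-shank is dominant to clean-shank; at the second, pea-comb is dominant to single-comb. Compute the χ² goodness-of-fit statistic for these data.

A dihybrid F₂ with independent assortment and complete dominance at both loci gives a 9:3:3:1 phenotypic ratio.
Expected counts for N = 1441 under a 9:3:3:1 ratio (total parts = 16):
  feathered-shank pea-comb: 1441 × 9/16 = 810.5625
  feathered-shank single-comb: 1441 × 3/16 = 270.1875
  clean-shank pea-comb: 1441 × 3/16 = 270.1875
  clean-shank single-comb: 1441 × 1/16 = 90.0625
χ² = Σ (O − E)² / E
  feathered-shank pea-comb: (794 − 810.5625)² / 810.5625 = 0.3384
  feathered-shank single-comb: (291 − 270.1875)² / 270.1875 = 1.6032
  clean-shank pea-comb: (268 − 270.1875)² / 270.1875 = 0.0177
  clean-shank single-comb: (88 − 90.0625)² / 90.0625 = 0.0472
χ² = 0.3384 + 1.6032 + 0.0177 + 0.0472 = 2.0065 ≈ 2.007

2.007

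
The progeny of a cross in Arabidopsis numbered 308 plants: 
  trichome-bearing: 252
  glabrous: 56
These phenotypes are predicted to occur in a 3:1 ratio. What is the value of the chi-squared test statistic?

7.636

The 3:1 ratio has 4 parts, so with N = 308 the expected counts are:
  trichome-bearing: 308 × 3/4 = 231
  glabrous: 308 × 1/4 = 77
χ² = Σ (O − E)² / E
  trichome-bearing: (252 − 231)² / 231 = 1.9091
  glabrous: (56 − 77)² / 77 = 5.7273
χ² = 1.9091 + 5.7273 = 7.6364 ≈ 7.636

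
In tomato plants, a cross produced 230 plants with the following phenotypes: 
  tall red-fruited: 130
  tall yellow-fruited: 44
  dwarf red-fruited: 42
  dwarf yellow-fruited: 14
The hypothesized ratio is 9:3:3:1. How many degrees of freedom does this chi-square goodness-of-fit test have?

A goodness-of-fit test with 4 phenotype classes has df = 4 − 1 = 3.

3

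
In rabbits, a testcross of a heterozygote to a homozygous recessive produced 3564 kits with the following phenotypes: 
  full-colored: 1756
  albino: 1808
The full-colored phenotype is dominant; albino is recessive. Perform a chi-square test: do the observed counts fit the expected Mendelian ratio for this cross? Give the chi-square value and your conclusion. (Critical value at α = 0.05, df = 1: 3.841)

0.759; consistent

A testcross of a heterozygote (Aa × aa) gives a 1:1 phenotypic ratio.
Total ratio parts = 2. Expected numbers out of 3564:
  full-colored: 3564 × 1/2 = 1782
  albino: 3564 × 1/2 = 1782
χ² = Σ (O − E)² / E
  full-colored: (1756 − 1782)² / 1782 = 0.3793
  albino: (1808 − 1782)² / 1782 = 0.3793
χ² = 0.3793 + 0.3793 = 0.7586 ≈ 0.759
Degrees of freedom = 2 − 1 = 1; critical value at α = 0.05 is 3.841.
Since 0.759 < 3.841, we fail to reject the null hypothesis — the data are consistent with the 1:1 ratio.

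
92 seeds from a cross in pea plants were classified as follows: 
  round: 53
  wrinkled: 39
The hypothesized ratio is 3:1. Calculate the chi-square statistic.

Total ratio parts = 4. Expected numbers out of 92:
  round: 92 × 3/4 = 69
  wrinkled: 92 × 1/4 = 23
χ² = Σ (O − E)² / E
  round: (53 − 69)² / 69 = 3.7101
  wrinkled: (39 − 23)² / 23 = 11.1304
χ² = 3.7101 + 11.1304 = 14.8405 ≈ 14.841

14.841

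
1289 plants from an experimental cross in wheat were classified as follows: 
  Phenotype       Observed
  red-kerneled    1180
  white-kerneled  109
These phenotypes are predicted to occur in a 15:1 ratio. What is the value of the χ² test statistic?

10.707

Total ratio parts = 16. Expected numbers out of 1289:
  red-kerneled: 1289 × 15/16 = 1208.4375
  white-kerneled: 1289 × 1/16 = 80.5625
χ² = Σ (O − E)² / E
  red-kerneled: (1180 − 1208.4375)² / 1208.4375 = 0.6692
  white-kerneled: (109 − 80.5625)² / 80.5625 = 10.0381
χ² = 0.6692 + 10.0381 = 10.7073 ≈ 10.707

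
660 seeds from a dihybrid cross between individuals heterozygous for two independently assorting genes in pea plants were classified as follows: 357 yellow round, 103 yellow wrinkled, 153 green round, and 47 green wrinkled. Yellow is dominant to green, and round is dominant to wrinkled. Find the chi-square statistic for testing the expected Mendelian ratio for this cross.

11.741

A dihybrid F₂ with independent assortment and complete dominance at both loci gives a 9:3:3:1 phenotypic ratio.
Under the 9:3:3:1 hypothesis (Σ ratio = 16, N = 660):
  yellow round: 660 × 9/16 = 371.25
  yellow wrinkled: 660 × 3/16 = 123.75
  green round: 660 × 3/16 = 123.75
  green wrinkled: 660 × 1/16 = 41.25
χ² = Σ (O − E)² / E
  yellow round: (357 − 371.25)² / 371.25 = 0.5470
  yellow wrinkled: (103 − 123.75)² / 123.75 = 3.4793
  green round: (153 − 123.75)² / 123.75 = 6.9136
  green wrinkled: (47 − 41.25)² / 41.25 = 0.8015
χ² = 0.5470 + 3.4793 + 6.9136 + 0.8015 = 11.7414 ≈ 11.741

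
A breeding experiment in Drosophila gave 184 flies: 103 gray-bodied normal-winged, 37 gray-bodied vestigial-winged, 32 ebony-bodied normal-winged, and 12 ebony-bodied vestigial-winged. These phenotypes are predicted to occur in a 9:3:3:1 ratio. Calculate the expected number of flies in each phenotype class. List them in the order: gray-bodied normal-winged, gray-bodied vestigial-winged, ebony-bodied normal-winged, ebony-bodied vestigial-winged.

The 9:3:3:1 ratio has 16 parts, so with N = 184 the expected counts are:
  gray-bodied normal-winged: 184 × 9/16 = 103.5
  gray-bodied vestigial-winged: 184 × 3/16 = 34.5
  ebony-bodied normal-winged: 184 × 3/16 = 34.5
  ebony-bodied vestigial-winged: 184 × 1/16 = 11.5

103.5, 34.5, 34.5, 11.5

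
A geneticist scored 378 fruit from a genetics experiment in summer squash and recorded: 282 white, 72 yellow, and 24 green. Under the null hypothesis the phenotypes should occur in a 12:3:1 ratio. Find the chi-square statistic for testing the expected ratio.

Expected counts for N = 378 under a 12:3:1 ratio (total parts = 16):
  white: 378 × 12/16 = 283.5
  yellow: 378 × 3/16 = 70.875
  green: 378 × 1/16 = 23.625
χ² = Σ (O − E)² / E
  white: (282 − 283.5)² / 283.5 = 0.0079
  yellow: (72 − 70.875)² / 70.875 = 0.0179
  green: (24 − 23.625)² / 23.625 = 0.0060
χ² = 0.0079 + 0.0179 + 0.0060 = 0.0318 ≈ 0.032

0.032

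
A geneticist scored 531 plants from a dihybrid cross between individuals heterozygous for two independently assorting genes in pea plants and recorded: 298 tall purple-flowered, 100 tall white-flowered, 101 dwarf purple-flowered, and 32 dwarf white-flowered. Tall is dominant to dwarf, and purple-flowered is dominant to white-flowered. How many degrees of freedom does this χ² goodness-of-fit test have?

A dihybrid F₂ with independent assortment and complete dominance at both loci gives a 9:3:3:1 phenotypic ratio.
A goodness-of-fit test with 4 phenotype classes has df = 4 − 1 = 3.

3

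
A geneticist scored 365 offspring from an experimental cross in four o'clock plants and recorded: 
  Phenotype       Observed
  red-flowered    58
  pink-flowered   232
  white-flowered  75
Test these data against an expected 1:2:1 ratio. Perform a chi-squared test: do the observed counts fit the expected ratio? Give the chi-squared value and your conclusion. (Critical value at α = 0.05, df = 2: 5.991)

28.436; not consistent

The 1:2:1 ratio has 4 parts, so with N = 365 the expected counts are:
  red-flowered: 365 × 1/4 = 91.25
  pink-flowered: 365 × 2/4 = 182.5
  white-flowered: 365 × 1/4 = 91.25
χ² = Σ (O − E)² / E
  red-flowered: (58 − 91.25)² / 91.25 = 12.1158
  pink-flowered: (232 − 182.5)² / 182.5 = 13.4260
  white-flowered: (75 − 91.25)² / 91.25 = 2.8938
χ² = 12.1158 + 13.4260 + 2.8938 = 28.4356 ≈ 28.436
Degrees of freedom = 3 − 1 = 2; critical value at α = 0.05 is 5.991.
Since 28.436 > 5.991, we reject the null hypothesis — the data do not fit the 1:2:1 ratio.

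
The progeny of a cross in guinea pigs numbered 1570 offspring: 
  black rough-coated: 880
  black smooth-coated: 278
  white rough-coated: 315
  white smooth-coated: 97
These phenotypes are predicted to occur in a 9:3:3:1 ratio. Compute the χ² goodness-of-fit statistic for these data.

Expected counts for N = 1570 under a 9:3:3:1 ratio (total parts = 16):
  black rough-coated: 1570 × 9/16 = 883.125
  black smooth-coated: 1570 × 3/16 = 294.375
  white rough-coated: 1570 × 3/16 = 294.375
  white smooth-coated: 1570 × 1/16 = 98.125
χ² = Σ (O − E)² / E
  black rough-coated: (880 − 883.125)² / 883.125 = 0.0111
  black smooth-coated: (278 − 294.375)² / 294.375 = 0.9109
  white rough-coated: (315 − 294.375)² / 294.375 = 1.4451
  white smooth-coated: (97 − 98.125)² / 98.125 = 0.0129
χ² = 0.0111 + 0.9109 + 1.4451 + 0.0129 = 2.380

2.380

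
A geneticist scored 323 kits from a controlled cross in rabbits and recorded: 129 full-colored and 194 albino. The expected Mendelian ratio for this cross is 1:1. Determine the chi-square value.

Expected counts for N = 323 under a 1:1 ratio (total parts = 2):
  full-colored: 323 × 1/2 = 161.5
  albino: 323 × 1/2 = 161.5
χ² = Σ (O − E)² / E
  full-colored: (129 − 161.5)² / 161.5 = 6.5402
  albino: (194 − 161.5)² / 161.5 = 6.5402
χ² = 6.5402 + 6.5402 = 13.0804 ≈ 13.080

13.080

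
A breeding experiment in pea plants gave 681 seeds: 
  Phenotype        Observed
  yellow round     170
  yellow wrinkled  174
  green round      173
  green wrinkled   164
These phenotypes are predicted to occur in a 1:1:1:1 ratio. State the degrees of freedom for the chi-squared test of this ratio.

3

A goodness-of-fit test with 4 phenotype classes has df = 4 − 1 = 3.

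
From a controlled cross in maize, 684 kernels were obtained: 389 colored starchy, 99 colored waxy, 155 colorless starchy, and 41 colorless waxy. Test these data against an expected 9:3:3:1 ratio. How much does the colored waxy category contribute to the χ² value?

Expected counts for N = 684 under a 9:3:3:1 ratio (total parts = 16):
  colored starchy: 684 × 9/16 = 384.75
  colored waxy: 684 × 3/16 = 128.25
  colorless starchy: 684 × 3/16 = 128.25
  colorless waxy: 684 × 1/16 = 42.75
Contribution of colored waxy: (99 − 128.25)² / 128.25 = 6.6711

6.671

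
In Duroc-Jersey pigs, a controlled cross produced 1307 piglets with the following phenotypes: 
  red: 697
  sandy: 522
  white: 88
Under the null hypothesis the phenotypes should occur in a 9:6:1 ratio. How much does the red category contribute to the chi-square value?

Under the 9:6:1 hypothesis (Σ ratio = 16, N = 1307):
  red: 1307 × 9/16 = 735.1875
  sandy: 1307 × 6/16 = 490.125
  white: 1307 × 1/16 = 81.6875
Contribution of red: (697 − 735.1875)² / 735.1875 = 1.9836

1.984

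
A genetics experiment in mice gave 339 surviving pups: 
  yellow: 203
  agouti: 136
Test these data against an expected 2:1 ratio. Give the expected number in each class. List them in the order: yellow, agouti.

The 2:1 ratio has 3 parts, so with N = 339 the expected counts are:
  yellow: 339 × 2/3 = 226
  agouti: 339 × 1/3 = 113

226, 113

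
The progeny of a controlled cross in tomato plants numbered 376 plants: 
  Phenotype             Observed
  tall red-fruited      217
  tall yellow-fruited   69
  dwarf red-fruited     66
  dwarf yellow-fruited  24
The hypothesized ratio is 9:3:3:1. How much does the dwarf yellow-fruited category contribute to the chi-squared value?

The 9:3:3:1 ratio has 16 parts, so with N = 376 the expected counts are:
  tall red-fruited: 376 × 9/16 = 211.5
  tall yellow-fruited: 376 × 3/16 = 70.5
  dwarf red-fruited: 376 × 3/16 = 70.5
  dwarf yellow-fruited: 376 × 1/16 = 23.5
Contribution of dwarf yellow-fruited: (24 − 23.5)² / 23.5 = 0.0106

0.011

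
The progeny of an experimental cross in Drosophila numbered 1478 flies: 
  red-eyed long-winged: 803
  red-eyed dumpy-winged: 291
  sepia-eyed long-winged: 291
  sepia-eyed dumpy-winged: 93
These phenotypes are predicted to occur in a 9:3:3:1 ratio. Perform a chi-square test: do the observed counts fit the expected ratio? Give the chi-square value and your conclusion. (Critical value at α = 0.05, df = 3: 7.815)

2.362; consistent

Under the 9:3:3:1 hypothesis (Σ ratio = 16, N = 1478):
  red-eyed long-winged: 1478 × 9/16 = 831.375
  red-eyed dumpy-winged: 1478 × 3/16 = 277.125
  sepia-eyed long-winged: 1478 × 3/16 = 277.125
  sepia-eyed dumpy-winged: 1478 × 1/16 = 92.375
χ² = Σ (O − E)² / E
  red-eyed long-winged: (803 − 831.375)² / 831.375 = 0.9684
  red-eyed dumpy-winged: (291 − 277.125)² / 277.125 = 0.6947
  sepia-eyed long-winged: (291 − 277.125)² / 277.125 = 0.6947
  sepia-eyed dumpy-winged: (93 − 92.375)² / 92.375 = 0.0042
χ² = 0.9684 + 0.6947 + 0.6947 + 0.0042 = 2.362
Degrees of freedom = 4 − 1 = 3; critical value at α = 0.05 is 7.815.
Since 2.362 < 7.815, we fail to reject the null hypothesis — the data are consistent with the 9:3:3:1 ratio.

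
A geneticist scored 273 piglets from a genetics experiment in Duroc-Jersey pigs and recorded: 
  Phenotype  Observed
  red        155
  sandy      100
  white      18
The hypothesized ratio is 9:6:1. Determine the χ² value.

Under the 9:6:1 hypothesis (Σ ratio = 16, N = 273):
  red: 273 × 9/16 = 153.5625
  sandy: 273 × 6/16 = 102.375
  white: 273 × 1/16 = 17.0625
χ² = Σ (O − E)² / E
  red: (155 − 153.5625)² / 153.5625 = 0.0135
  sandy: (100 − 102.375)² / 102.375 = 0.0551
  white: (18 − 17.0625)² / 17.0625 = 0.0515
χ² = 0.0135 + 0.0551 + 0.0515 = 0.1201 ≈ 0.120

0.120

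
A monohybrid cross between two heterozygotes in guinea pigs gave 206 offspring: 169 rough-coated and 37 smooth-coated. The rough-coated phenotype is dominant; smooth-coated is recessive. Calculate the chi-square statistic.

5.443

For a monohybrid cross between heterozygotes with complete dominance, the expected phenotypic ratio is 3:1.
The 3:1 ratio has 4 parts, so with N = 206 the expected counts are:
  rough-coated: 206 × 3/4 = 154.5
  smooth-coated: 206 × 1/4 = 51.5
χ² = Σ (O − E)² / E
  rough-coated: (169 − 154.5)² / 154.5 = 1.3608
  smooth-coated: (37 − 51.5)² / 51.5 = 4.0825
χ² = 1.3608 + 4.0825 = 5.4433 ≈ 5.443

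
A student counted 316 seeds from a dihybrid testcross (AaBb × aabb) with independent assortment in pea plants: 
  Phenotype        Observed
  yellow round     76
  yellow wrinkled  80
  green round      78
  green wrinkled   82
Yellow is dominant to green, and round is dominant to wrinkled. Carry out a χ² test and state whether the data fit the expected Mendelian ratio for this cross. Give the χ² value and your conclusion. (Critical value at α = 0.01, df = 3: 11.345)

0.253; consistent

A dihybrid testcross with independent assortment gives a 1:1:1:1 ratio.
Total ratio parts = 4. Expected numbers out of 316:
  yellow round: 316 × 1/4 = 79
  yellow wrinkled: 316 × 1/4 = 79
  green round: 316 × 1/4 = 79
  green wrinkled: 316 × 1/4 = 79
χ² = Σ (O − E)² / E
  yellow round: (76 − 79)² / 79 = 0.1139
  yellow wrinkled: (80 − 79)² / 79 = 0.0127
  green round: (78 − 79)² / 79 = 0.0127
  green wrinkled: (82 − 79)² / 79 = 0.1139
χ² = 0.1139 + 0.0127 + 0.0127 + 0.1139 = 0.2532 ≈ 0.253
Degrees of freedom = 4 − 1 = 3; critical value at α = 0.01 is 11.345.
Since 0.253 < 11.345, we fail to reject the null hypothesis — the data are consistent with the 1:1:1:1 ratio.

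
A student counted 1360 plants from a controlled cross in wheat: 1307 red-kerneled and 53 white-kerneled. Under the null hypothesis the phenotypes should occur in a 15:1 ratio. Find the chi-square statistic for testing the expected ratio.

The 15:1 ratio has 16 parts, so with N = 1360 the expected counts are:
  red-kerneled: 1360 × 15/16 = 1275
  white-kerneled: 1360 × 1/16 = 85
χ² = Σ (O − E)² / E
  red-kerneled: (1307 − 1275)² / 1275 = 0.8031
  white-kerneled: (53 − 85)² / 85 = 12.0471
χ² = 0.8031 + 12.0471 = 12.8502 ≈ 12.850

12.850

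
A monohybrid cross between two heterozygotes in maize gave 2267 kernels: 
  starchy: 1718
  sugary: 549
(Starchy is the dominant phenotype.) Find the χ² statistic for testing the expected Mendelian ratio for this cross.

For a monohybrid cross between heterozygotes with complete dominance, the expected phenotypic ratio is 3:1.
Total ratio parts = 4. Expected numbers out of 2267:
  starchy: 2267 × 3/4 = 1700.25
  sugary: 2267 × 1/4 = 566.75
χ² = Σ (O − E)² / E
  starchy: (1718 − 1700.25)² / 1700.25 = 0.1853
  sugary: (549 − 566.75)² / 566.75 = 0.5559
χ² = 0.1853 + 0.5559 = 0.7412 ≈ 0.741

0.741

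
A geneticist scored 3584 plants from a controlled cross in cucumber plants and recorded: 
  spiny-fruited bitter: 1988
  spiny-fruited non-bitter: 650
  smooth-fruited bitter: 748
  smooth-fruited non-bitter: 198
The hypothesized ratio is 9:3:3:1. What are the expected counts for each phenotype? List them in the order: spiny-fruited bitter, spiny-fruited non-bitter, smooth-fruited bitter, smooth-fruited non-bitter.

2016, 672, 672, 224

Total ratio parts = 16. Expected numbers out of 3584:
  spiny-fruited bitter: 3584 × 9/16 = 2016
  spiny-fruited non-bitter: 3584 × 3/16 = 672
  smooth-fruited bitter: 3584 × 3/16 = 672
  smooth-fruited non-bitter: 3584 × 1/16 = 224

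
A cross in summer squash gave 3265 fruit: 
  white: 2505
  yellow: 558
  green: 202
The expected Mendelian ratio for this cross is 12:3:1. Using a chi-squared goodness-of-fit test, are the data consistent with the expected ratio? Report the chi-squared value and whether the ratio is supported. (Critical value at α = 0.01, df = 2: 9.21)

Total ratio parts = 16. Expected numbers out of 3265:
  white: 3265 × 12/16 = 2448.75
  yellow: 3265 × 3/16 = 612.1875
  green: 3265 × 1/16 = 204.0625
χ² = Σ (O − E)² / E
  white: (2505 − 2448.75)² / 2448.75 = 1.2921
  yellow: (558 − 612.1875)² / 612.1875 = 4.7964
  green: (202 − 204.0625)² / 204.0625 = 0.0208
χ² = 1.2921 + 4.7964 + 0.0208 = 6.1093 ≈ 6.109
Degrees of freedom = 3 − 1 = 2; critical value at α = 0.01 is 9.21.
Since 6.109 < 9.21, we fail to reject the null hypothesis — the data are consistent with the 12:3:1 ratio.

6.109; consistent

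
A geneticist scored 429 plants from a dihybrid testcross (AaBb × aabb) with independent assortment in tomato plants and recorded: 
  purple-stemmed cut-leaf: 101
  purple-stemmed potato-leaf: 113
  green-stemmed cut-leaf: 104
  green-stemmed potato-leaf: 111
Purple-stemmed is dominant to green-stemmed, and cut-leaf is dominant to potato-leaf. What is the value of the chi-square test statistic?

A dihybrid testcross with independent assortment gives a 1:1:1:1 ratio.
Under the 1:1:1:1 hypothesis (Σ ratio = 4, N = 429):
  purple-stemmed cut-leaf: 429 × 1/4 = 107.25
  purple-stemmed potato-leaf: 429 × 1/4 = 107.25
  green-stemmed cut-leaf: 429 × 1/4 = 107.25
  green-stemmed potato-leaf: 429 × 1/4 = 107.25
χ² = Σ (O − E)² / E
  purple-stemmed cut-leaf: (101 − 107.25)² / 107.25 = 0.3642
  purple-stemmed potato-leaf: (113 − 107.25)² / 107.25 = 0.3083
  green-stemmed cut-leaf: (104 − 107.25)² / 107.25 = 0.0985
  green-stemmed potato-leaf: (111 − 107.25)² / 107.25 = 0.1311
χ² = 0.3642 + 0.3083 + 0.0985 + 0.1311 = 0.9021 ≈ 0.902

0.902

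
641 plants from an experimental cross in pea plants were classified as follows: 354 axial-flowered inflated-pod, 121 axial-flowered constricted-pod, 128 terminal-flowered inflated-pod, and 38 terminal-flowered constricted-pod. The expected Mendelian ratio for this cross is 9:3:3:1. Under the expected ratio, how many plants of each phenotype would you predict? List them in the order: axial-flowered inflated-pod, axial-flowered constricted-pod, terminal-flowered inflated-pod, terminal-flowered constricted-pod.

Expected counts for N = 641 under a 9:3:3:1 ratio (total parts = 16):
  axial-flowered inflated-pod: 641 × 9/16 = 360.5625
  axial-flowered constricted-pod: 641 × 3/16 = 120.1875
  terminal-flowered inflated-pod: 641 × 3/16 = 120.1875
  terminal-flowered constricted-pod: 641 × 1/16 = 40.0625

360.5625, 120.1875, 120.1875, 40.0625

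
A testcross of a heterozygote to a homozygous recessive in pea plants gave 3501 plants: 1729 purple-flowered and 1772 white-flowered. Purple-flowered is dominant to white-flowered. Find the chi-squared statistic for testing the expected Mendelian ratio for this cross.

A testcross of a heterozygote (Aa × aa) gives a 1:1 phenotypic ratio.
Under the 1:1 hypothesis (Σ ratio = 2, N = 3501):
  purple-flowered: 3501 × 1/2 = 1750.5
  white-flowered: 3501 × 1/2 = 1750.5
χ² = Σ (O − E)² / E
  purple-flowered: (1729 − 1750.5)² / 1750.5 = 0.2641
  white-flowered: (1772 − 1750.5)² / 1750.5 = 0.2641
χ² = 0.2641 + 0.2641 = 0.5282 ≈ 0.528

0.528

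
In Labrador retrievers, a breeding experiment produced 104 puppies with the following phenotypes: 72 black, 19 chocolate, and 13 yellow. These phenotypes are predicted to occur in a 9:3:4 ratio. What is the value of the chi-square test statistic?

9.628

Total ratio parts = 16. Expected numbers out of 104:
  black: 104 × 9/16 = 58.5
  chocolate: 104 × 3/16 = 19.5
  yellow: 104 × 4/16 = 26
χ² = Σ (O − E)² / E
  black: (72 − 58.5)² / 58.5 = 3.1154
  chocolate: (19 − 19.5)² / 19.5 = 0.0128
  yellow: (13 − 26)² / 26 = 6.5000
χ² = 3.1154 + 0.0128 + 6.5000 = 9.6282 ≈ 9.628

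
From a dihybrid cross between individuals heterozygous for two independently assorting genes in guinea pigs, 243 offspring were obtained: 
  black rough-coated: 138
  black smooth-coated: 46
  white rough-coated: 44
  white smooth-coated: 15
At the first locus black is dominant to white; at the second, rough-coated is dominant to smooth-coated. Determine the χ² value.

0.073

A dihybrid F₂ with independent assortment and complete dominance at both loci gives a 9:3:3:1 phenotypic ratio.
The 9:3:3:1 ratio has 16 parts, so with N = 243 the expected counts are:
  black rough-coated: 243 × 9/16 = 136.6875
  black smooth-coated: 243 × 3/16 = 45.5625
  white rough-coated: 243 × 3/16 = 45.5625
  white smooth-coated: 243 × 1/16 = 15.1875
χ² = Σ (O − E)² / E
  black rough-coated: (138 − 136.6875)² / 136.6875 = 0.0126
  black smooth-coated: (46 − 45.5625)² / 45.5625 = 0.0042
  white rough-coated: (44 − 45.5625)² / 45.5625 = 0.0536
  white smooth-coated: (15 − 15.1875)² / 15.1875 = 0.0023
χ² = 0.0126 + 0.0042 + 0.0536 + 0.0023 = 0.0727 ≈ 0.073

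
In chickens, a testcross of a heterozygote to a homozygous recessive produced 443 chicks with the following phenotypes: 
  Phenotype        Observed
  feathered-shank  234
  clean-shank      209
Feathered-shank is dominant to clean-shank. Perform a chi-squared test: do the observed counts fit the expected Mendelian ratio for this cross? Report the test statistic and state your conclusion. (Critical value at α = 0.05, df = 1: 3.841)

A testcross of a heterozygote (Aa × aa) gives a 1:1 phenotypic ratio.
Total ratio parts = 2. Expected numbers out of 443:
  feathered-shank: 443 × 1/2 = 221.5
  clean-shank: 443 × 1/2 = 221.5
χ² = Σ (O − E)² / E
  feathered-shank: (234 − 221.5)² / 221.5 = 0.7054
  clean-shank: (209 − 221.5)² / 221.5 = 0.7054
χ² = 0.7054 + 0.7054 = 1.4108 ≈ 1.411
Degrees of freedom = 2 − 1 = 1; critical value at α = 0.05 is 3.841.
Since 1.411 < 3.841, we fail to reject the null hypothesis — the data are consistent with the 1:1 ratio.

1.411; consistent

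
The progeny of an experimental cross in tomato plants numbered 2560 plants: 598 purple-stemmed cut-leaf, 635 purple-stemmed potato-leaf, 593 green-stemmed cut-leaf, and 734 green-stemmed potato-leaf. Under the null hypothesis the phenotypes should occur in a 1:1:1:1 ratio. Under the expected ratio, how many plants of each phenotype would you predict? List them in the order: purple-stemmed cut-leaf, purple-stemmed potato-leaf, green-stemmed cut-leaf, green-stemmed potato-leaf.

Under the 1:1:1:1 hypothesis (Σ ratio = 4, N = 2560):
  purple-stemmed cut-leaf: 2560 × 1/4 = 640
  purple-stemmed potato-leaf: 2560 × 1/4 = 640
  green-stemmed cut-leaf: 2560 × 1/4 = 640
  green-stemmed potato-leaf: 2560 × 1/4 = 640

640, 640, 640, 640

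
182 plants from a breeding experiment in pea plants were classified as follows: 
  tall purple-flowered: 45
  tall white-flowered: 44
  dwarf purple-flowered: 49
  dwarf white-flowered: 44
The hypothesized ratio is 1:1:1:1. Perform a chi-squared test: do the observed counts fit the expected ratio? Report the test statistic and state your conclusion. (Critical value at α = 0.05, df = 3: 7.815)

The 1:1:1:1 ratio has 4 parts, so with N = 182 the expected counts are:
  tall purple-flowered: 182 × 1/4 = 45.5
  tall white-flowered: 182 × 1/4 = 45.5
  dwarf purple-flowered: 182 × 1/4 = 45.5
  dwarf white-flowered: 182 × 1/4 = 45.5
χ² = Σ (O − E)² / E
  tall purple-flowered: (45 − 45.5)² / 45.5 = 0.0055
  tall white-flowered: (44 − 45.5)² / 45.5 = 0.0495
  dwarf purple-flowered: (49 − 45.5)² / 45.5 = 0.2692
  dwarf white-flowered: (44 − 45.5)² / 45.5 = 0.0495
χ² = 0.0055 + 0.0495 + 0.2692 + 0.0495 = 0.3737 ≈ 0.374
Degrees of freedom = 4 − 1 = 3; critical value at α = 0.05 is 7.815.
Since 0.374 < 7.815, we fail to reject the null hypothesis — the data are consistent with the 1:1:1:1 ratio.

0.374; consistent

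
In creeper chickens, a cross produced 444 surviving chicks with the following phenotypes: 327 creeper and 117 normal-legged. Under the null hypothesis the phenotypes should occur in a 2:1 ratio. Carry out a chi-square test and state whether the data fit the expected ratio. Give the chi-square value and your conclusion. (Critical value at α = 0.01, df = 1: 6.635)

The 2:1 ratio has 3 parts, so with N = 444 the expected counts are:
  creeper: 444 × 2/3 = 296
  normal-legged: 444 × 1/3 = 148
χ² = Σ (O − E)² / E
  creeper: (327 − 296)² / 296 = 3.2466
  normal-legged: (117 − 148)² / 148 = 6.4932
χ² = 3.2466 + 6.4932 = 9.7398 ≈ 9.740
Degrees of freedom = 2 − 1 = 1; critical value at α = 0.01 is 6.635.
Since 9.740 > 6.635, we reject the null hypothesis — the data do not fit the 2:1 ratio.

9.740; not consistent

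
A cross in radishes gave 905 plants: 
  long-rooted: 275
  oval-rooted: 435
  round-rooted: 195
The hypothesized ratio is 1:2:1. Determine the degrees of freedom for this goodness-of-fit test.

A goodness-of-fit test with 3 phenotype classes has df = 3 − 1 = 2.

2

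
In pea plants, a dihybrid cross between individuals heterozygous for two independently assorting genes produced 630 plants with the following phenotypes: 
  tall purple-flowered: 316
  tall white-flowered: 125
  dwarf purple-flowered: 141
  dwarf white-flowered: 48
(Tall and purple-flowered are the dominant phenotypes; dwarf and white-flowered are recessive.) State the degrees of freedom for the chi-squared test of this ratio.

3

A dihybrid F₂ with independent assortment and complete dominance at both loci gives a 9:3:3:1 phenotypic ratio.
A goodness-of-fit test with 4 phenotype classes has df = 4 − 1 = 3.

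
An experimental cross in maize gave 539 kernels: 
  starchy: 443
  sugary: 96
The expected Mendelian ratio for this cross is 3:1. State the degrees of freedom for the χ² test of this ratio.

1

A goodness-of-fit test with 2 phenotype classes has df = 2 − 1 = 1.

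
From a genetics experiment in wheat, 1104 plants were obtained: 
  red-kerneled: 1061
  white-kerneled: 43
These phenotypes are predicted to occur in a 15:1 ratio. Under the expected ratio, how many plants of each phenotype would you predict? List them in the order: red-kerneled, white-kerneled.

Under the 15:1 hypothesis (Σ ratio = 16, N = 1104):
  red-kerneled: 1104 × 15/16 = 1035
  white-kerneled: 1104 × 1/16 = 69

1035, 69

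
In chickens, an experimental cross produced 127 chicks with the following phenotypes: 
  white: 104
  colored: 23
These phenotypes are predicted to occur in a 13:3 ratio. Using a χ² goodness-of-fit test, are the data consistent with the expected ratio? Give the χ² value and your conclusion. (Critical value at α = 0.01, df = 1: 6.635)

0.034; consistent

Expected counts for N = 127 under a 13:3 ratio (total parts = 16):
  white: 127 × 13/16 = 103.1875
  colored: 127 × 3/16 = 23.8125
χ² = Σ (O − E)² / E
  white: (104 − 103.1875)² / 103.1875 = 0.0064
  colored: (23 − 23.8125)² / 23.8125 = 0.0277
χ² = 0.0064 + 0.0277 = 0.0341 ≈ 0.034
Degrees of freedom = 2 − 1 = 1; critical value at α = 0.01 is 6.635.
Since 0.034 < 6.635, we fail to reject the null hypothesis — the data are consistent with the 13:3 ratio.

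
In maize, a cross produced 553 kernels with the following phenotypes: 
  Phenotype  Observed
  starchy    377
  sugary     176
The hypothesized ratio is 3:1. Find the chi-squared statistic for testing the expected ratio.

13.744

The 3:1 ratio has 4 parts, so with N = 553 the expected counts are:
  starchy: 553 × 3/4 = 414.75
  sugary: 553 × 1/4 = 138.25
χ² = Σ (O − E)² / E
  starchy: (377 − 414.75)² / 414.75 = 3.4360
  sugary: (176 − 138.25)² / 138.25 = 10.3079
χ² = 3.4360 + 10.3079 = 13.7439 ≈ 13.744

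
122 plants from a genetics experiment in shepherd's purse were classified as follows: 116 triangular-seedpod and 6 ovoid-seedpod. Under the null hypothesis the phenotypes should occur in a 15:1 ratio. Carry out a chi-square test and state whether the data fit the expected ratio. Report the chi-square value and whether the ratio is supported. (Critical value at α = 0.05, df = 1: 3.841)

0.369; consistent

Under the 15:1 hypothesis (Σ ratio = 16, N = 122):
  triangular-seedpod: 122 × 15/16 = 114.375
  ovoid-seedpod: 122 × 1/16 = 7.625
χ² = Σ (O − E)² / E
  triangular-seedpod: (116 − 114.375)² / 114.375 = 0.0231
  ovoid-seedpod: (6 − 7.625)² / 7.625 = 0.3463
χ² = 0.0231 + 0.3463 = 0.3694 ≈ 0.369
Degrees of freedom = 2 − 1 = 1; critical value at α = 0.05 is 3.841.
Since 0.369 < 3.841, we fail to reject the null hypothesis — the data are consistent with the 15:1 ratio.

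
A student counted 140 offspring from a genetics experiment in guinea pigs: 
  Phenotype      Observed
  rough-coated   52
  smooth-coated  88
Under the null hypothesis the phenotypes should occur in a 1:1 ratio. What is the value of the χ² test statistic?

The 1:1 ratio has 2 parts, so with N = 140 the expected counts are:
  rough-coated: 140 × 1/2 = 70
  smooth-coated: 140 × 1/2 = 70
χ² = Σ (O − E)² / E
  rough-coated: (52 − 70)² / 70 = 4.6286
  smooth-coated: (88 − 70)² / 70 = 4.6286
χ² = 4.6286 + 4.6286 = 9.2572 ≈ 9.257

9.257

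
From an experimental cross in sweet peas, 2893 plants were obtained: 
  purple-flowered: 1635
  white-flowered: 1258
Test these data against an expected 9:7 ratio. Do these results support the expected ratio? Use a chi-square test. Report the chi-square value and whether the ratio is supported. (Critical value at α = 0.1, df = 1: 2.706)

Expected counts for N = 2893 under a 9:7 ratio (total parts = 16):
  purple-flowered: 2893 × 9/16 = 1627.3125
  white-flowered: 2893 × 7/16 = 1265.6875
χ² = Σ (O − E)² / E
  purple-flowered: (1635 − 1627.3125)² / 1627.3125 = 0.0363
  white-flowered: (1258 − 1265.6875)² / 1265.6875 = 0.0467
χ² = 0.0363 + 0.0467 = 0.083
Degrees of freedom = 2 − 1 = 1; critical value at α = 0.1 is 2.706.
Since 0.083 < 2.706, we fail to reject the null hypothesis — the data are consistent with the 9:7 ratio.

0.083; consistent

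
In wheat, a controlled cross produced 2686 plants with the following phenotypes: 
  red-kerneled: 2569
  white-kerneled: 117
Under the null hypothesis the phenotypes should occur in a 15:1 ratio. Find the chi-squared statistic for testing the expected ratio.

16.446

Under the 15:1 hypothesis (Σ ratio = 16, N = 2686):
  red-kerneled: 2686 × 15/16 = 2518.125
  white-kerneled: 2686 × 1/16 = 167.875
χ² = Σ (O − E)² / E
  red-kerneled: (2569 − 2518.125)² / 2518.125 = 1.0279
  white-kerneled: (117 − 167.875)² / 167.875 = 15.4178
χ² = 1.0279 + 15.4178 = 16.4457 ≈ 16.446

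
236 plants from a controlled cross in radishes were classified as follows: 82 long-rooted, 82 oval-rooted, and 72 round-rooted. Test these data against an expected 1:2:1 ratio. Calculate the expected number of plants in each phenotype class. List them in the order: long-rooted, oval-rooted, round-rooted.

59, 118, 59

Under the 1:2:1 hypothesis (Σ ratio = 4, N = 236):
  long-rooted: 236 × 1/4 = 59
  oval-rooted: 236 × 2/4 = 118
  round-rooted: 236 × 1/4 = 59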